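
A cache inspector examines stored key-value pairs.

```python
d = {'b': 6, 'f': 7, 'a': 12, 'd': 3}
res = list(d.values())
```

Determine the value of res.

Step 1: d.values() returns the dictionary values in insertion order.
Therefore res = [6, 7, 12, 3].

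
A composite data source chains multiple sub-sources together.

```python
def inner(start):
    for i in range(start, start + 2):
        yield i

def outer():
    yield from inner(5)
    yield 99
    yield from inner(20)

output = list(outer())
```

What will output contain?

Step 1: outer() delegates to inner(5):
  yield 5
  yield 6
Step 2: yield 99
Step 3: Delegates to inner(20):
  yield 20
  yield 21
Therefore output = [5, 6, 99, 20, 21].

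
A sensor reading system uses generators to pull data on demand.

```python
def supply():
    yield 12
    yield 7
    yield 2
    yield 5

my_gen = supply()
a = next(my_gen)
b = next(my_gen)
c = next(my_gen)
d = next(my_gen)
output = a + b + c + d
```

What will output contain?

Step 1: Create generator and consume all values:
  a = next(my_gen) = 12
  b = next(my_gen) = 7
  c = next(my_gen) = 2
  d = next(my_gen) = 5
Step 2: output = 12 + 7 + 2 + 5 = 26.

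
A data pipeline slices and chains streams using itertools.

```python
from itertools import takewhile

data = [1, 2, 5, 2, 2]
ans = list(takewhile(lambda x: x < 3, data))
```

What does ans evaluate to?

Step 1: takewhile stops at first element >= 3:
  1 < 3: take
  2 < 3: take
  5 >= 3: stop
Therefore ans = [1, 2].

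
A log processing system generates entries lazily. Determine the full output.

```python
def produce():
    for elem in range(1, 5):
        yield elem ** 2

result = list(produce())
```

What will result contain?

Step 1: For each elem in range(1, 5), yield elem**2:
  elem=1: yield 1**2 = 1
  elem=2: yield 2**2 = 4
  elem=3: yield 3**2 = 9
  elem=4: yield 4**2 = 16
Therefore result = [1, 4, 9, 16].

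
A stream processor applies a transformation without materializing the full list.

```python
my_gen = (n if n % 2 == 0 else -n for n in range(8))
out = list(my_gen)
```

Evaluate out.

Step 1: For each n in range(8), yield n if even, else -n:
  n=0: even, yield 0
  n=1: odd, yield -1
  n=2: even, yield 2
  n=3: odd, yield -3
  n=4: even, yield 4
  n=5: odd, yield -5
  n=6: even, yield 6
  n=7: odd, yield -7
Therefore out = [0, -1, 2, -3, 4, -5, 6, -7].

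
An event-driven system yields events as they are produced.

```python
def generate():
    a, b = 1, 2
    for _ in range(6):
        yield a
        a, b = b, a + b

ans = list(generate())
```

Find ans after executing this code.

Step 1: Fibonacci-like sequence starting with a=1, b=2:
  Iteration 1: yield a=1, then a,b = 2,3
  Iteration 2: yield a=2, then a,b = 3,5
  Iteration 3: yield a=3, then a,b = 5,8
  Iteration 4: yield a=5, then a,b = 8,13
  Iteration 5: yield a=8, then a,b = 13,21
  Iteration 6: yield a=13, then a,b = 21,34
Therefore ans = [1, 2, 3, 5, 8, 13].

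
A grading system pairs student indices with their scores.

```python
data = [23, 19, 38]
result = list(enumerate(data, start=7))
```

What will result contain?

Step 1: enumerate with start=7:
  (7, 23)
  (8, 19)
  (9, 38)
Therefore result = [(7, 23), (8, 19), (9, 38)].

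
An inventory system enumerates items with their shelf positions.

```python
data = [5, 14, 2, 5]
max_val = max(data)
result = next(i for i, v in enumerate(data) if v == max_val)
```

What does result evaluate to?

Step 1: max([5, 14, 2, 5]) = 14.
Step 2: Find first index where value == 14:
  Index 0: 5 != 14
  Index 1: 14 == 14, found!
Therefore result = 1.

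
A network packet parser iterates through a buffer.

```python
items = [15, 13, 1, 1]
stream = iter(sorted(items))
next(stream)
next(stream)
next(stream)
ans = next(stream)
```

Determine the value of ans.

Step 1: sorted([15, 13, 1, 1]) = [1, 1, 13, 15].
Step 2: Create iterator and skip 3 elements.
Step 3: next() returns 15.
Therefore ans = 15.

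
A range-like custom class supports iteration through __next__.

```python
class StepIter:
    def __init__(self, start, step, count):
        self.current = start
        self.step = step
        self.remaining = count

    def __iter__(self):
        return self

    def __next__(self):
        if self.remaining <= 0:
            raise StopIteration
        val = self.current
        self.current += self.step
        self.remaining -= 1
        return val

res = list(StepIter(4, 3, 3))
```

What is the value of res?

Step 1: StepIter starts at 4, increments by 3, for 3 steps:
  Yield 4, then current += 3
  Yield 7, then current += 3
  Yield 10, then current += 3
Therefore res = [4, 7, 10].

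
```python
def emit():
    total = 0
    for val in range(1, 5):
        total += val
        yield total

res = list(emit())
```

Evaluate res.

Step 1: Generator accumulates running sum:
  val=1: total = 1, yield 1
  val=2: total = 3, yield 3
  val=3: total = 6, yield 6
  val=4: total = 10, yield 10
Therefore res = [1, 3, 6, 10].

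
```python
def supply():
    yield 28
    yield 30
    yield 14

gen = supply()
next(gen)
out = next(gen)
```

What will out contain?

Step 1: supply() creates a generator.
Step 2: next(gen) yields 28 (consumed and discarded).
Step 3: next(gen) yields 30, assigned to out.
Therefore out = 30.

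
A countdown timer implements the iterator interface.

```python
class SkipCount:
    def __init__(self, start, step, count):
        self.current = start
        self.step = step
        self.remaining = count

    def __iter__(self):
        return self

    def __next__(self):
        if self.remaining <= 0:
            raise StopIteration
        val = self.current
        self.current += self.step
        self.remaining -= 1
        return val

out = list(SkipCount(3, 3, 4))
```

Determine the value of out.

Step 1: SkipCount starts at 3, increments by 3, for 4 steps:
  Yield 3, then current += 3
  Yield 6, then current += 3
  Yield 9, then current += 3
  Yield 12, then current += 3
Therefore out = [3, 6, 9, 12].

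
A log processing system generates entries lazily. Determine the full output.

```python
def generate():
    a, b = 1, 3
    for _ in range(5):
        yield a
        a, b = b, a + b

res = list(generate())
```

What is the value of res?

Step 1: Fibonacci-like sequence starting with a=1, b=3:
  Iteration 1: yield a=1, then a,b = 3,4
  Iteration 2: yield a=3, then a,b = 4,7
  Iteration 3: yield a=4, then a,b = 7,11
  Iteration 4: yield a=7, then a,b = 11,18
  Iteration 5: yield a=11, then a,b = 18,29
Therefore res = [1, 3, 4, 7, 11].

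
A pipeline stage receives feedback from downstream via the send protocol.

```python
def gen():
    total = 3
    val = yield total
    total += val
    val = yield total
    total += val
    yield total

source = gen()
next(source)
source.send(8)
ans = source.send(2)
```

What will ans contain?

Step 1: next() -> yield total=3.
Step 2: send(8) -> val=8, total = 3+8 = 11, yield 11.
Step 3: send(2) -> val=2, total = 11+2 = 13, yield 13.
Therefore ans = 13.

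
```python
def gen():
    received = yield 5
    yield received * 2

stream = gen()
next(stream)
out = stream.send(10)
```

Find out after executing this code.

Step 1: next(stream) advances to first yield, producing 5.
Step 2: send(10) resumes, received = 10.
Step 3: yield received * 2 = 10 * 2 = 20.
Therefore out = 20.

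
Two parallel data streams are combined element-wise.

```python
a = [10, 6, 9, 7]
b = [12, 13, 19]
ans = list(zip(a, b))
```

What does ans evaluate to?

Step 1: zip stops at shortest (len(a)=4, len(b)=3):
  Index 0: (10, 12)
  Index 1: (6, 13)
  Index 2: (9, 19)
Step 2: Last element of a (7) has no pair, dropped.
Therefore ans = [(10, 12), (6, 13), (9, 19)].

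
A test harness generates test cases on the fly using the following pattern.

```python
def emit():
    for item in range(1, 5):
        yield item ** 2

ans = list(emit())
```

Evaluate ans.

Step 1: For each item in range(1, 5), yield item**2:
  item=1: yield 1**2 = 1
  item=2: yield 2**2 = 4
  item=3: yield 3**2 = 9
  item=4: yield 4**2 = 16
Therefore ans = [1, 4, 9, 16].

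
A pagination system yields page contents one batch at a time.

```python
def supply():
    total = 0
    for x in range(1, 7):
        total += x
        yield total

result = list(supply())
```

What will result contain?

Step 1: Generator accumulates running sum:
  x=1: total = 1, yield 1
  x=2: total = 3, yield 3
  x=3: total = 6, yield 6
  x=4: total = 10, yield 10
  x=5: total = 15, yield 15
  x=6: total = 21, yield 21
Therefore result = [1, 3, 6, 10, 15, 21].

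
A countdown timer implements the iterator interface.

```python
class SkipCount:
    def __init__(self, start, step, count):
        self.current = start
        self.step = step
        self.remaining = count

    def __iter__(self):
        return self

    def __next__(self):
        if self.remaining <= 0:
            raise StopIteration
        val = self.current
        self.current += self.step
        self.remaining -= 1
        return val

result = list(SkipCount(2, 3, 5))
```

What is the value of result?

Step 1: SkipCount starts at 2, increments by 3, for 5 steps:
  Yield 2, then current += 3
  Yield 5, then current += 3
  Yield 8, then current += 3
  Yield 11, then current += 3
  Yield 14, then current += 3
Therefore result = [2, 5, 8, 11, 14].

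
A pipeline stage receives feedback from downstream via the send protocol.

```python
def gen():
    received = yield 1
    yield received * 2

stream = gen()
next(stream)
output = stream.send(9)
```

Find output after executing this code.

Step 1: next(stream) advances to first yield, producing 1.
Step 2: send(9) resumes, received = 9.
Step 3: yield received * 2 = 9 * 2 = 18.
Therefore output = 18.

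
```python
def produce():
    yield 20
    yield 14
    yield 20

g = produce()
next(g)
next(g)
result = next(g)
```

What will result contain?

Step 1: produce() creates a generator.
Step 2: next(g) yields 20 (consumed and discarded).
Step 3: next(g) yields 14 (consumed and discarded).
Step 4: next(g) yields 20, assigned to result.
Therefore result = 20.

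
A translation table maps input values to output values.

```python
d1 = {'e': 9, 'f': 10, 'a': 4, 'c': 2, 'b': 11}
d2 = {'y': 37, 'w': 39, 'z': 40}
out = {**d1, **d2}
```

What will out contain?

Step 1: Merge d1 and d2 (d2 values override on key conflicts).
Step 2: d1 has keys ['e', 'f', 'a', 'c', 'b'], d2 has keys ['y', 'w', 'z'].
Therefore out = {'e': 9, 'f': 10, 'a': 4, 'c': 2, 'b': 11, 'y': 37, 'w': 39, 'z': 40}.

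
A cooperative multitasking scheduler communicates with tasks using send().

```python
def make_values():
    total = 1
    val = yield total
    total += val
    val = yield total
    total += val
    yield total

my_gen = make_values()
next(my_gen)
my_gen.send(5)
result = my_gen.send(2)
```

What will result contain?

Step 1: next() -> yield total=1.
Step 2: send(5) -> val=5, total = 1+5 = 6, yield 6.
Step 3: send(2) -> val=2, total = 6+2 = 8, yield 8.
Therefore result = 8.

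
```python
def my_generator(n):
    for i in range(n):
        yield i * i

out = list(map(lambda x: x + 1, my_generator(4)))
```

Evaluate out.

Step 1: my_generator(4) yields squares: [0, 1, 4, 9].
Step 2: map adds 1 to each: [1, 2, 5, 10].
Therefore out = [1, 2, 5, 10].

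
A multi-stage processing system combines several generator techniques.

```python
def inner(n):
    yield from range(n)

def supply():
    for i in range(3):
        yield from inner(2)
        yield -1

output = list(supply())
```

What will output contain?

Step 1: For each i in range(3):
  i=0: yield from inner(2) -> [0, 1], then yield -1
  i=1: yield from inner(2) -> [0, 1], then yield -1
  i=2: yield from inner(2) -> [0, 1], then yield -1
Therefore output = [0, 1, -1, 0, 1, -1, 0, 1, -1].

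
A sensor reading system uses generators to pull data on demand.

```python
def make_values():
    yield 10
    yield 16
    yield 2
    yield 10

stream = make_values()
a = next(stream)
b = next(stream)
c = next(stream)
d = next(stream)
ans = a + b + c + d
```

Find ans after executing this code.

Step 1: Create generator and consume all values:
  a = next(stream) = 10
  b = next(stream) = 16
  c = next(stream) = 2
  d = next(stream) = 10
Step 2: ans = 10 + 16 + 2 + 10 = 38.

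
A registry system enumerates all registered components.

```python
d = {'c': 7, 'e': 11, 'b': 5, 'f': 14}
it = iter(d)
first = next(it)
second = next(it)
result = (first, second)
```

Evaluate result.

Step 1: iter(d) iterates over keys: ['c', 'e', 'b', 'f'].
Step 2: first = next(it) = 'c', second = next(it) = 'e'.
Therefore result = ('c', 'e').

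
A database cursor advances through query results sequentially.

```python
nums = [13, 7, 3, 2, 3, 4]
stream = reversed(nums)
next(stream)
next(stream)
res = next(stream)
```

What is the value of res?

Step 1: reversed([13, 7, 3, 2, 3, 4]) gives iterator: [4, 3, 2, 3, 7, 13].
Step 2: First next() = 4, second next() = 3.
Step 3: Third next() = 2.
Therefore res = 2.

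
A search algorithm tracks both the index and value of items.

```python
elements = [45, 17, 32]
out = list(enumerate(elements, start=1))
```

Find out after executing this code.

Step 1: enumerate with start=1:
  (1, 45)
  (2, 17)
  (3, 32)
Therefore out = [(1, 45), (2, 17), (3, 32)].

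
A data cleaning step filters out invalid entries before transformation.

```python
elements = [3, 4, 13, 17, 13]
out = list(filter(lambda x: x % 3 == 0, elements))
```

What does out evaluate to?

Step 1: Filter elements divisible by 3:
  3 % 3 = 0: kept
  4 % 3 = 1: removed
  13 % 3 = 1: removed
  17 % 3 = 2: removed
  13 % 3 = 1: removed
Therefore out = [3].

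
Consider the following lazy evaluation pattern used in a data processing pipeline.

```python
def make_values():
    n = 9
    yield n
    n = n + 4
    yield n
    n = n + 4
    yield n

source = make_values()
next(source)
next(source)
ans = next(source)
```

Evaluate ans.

Step 1: Trace through generator execution:
  Yield 1: n starts at 9, yield 9
  Yield 2: n = 9 + 4 = 13, yield 13
  Yield 3: n = 13 + 4 = 17, yield 17
Step 2: First next() gets 9, second next() gets the second value, third next() yields 17.
Therefore ans = 17.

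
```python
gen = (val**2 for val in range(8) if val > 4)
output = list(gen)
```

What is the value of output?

Step 1: For range(8), keep val > 4, then square:
  val=0: 0 <= 4, excluded
  val=1: 1 <= 4, excluded
  val=2: 2 <= 4, excluded
  val=3: 3 <= 4, excluded
  val=4: 4 <= 4, excluded
  val=5: 5 > 4, yield 5**2 = 25
  val=6: 6 > 4, yield 6**2 = 36
  val=7: 7 > 4, yield 7**2 = 49
Therefore output = [25, 36, 49].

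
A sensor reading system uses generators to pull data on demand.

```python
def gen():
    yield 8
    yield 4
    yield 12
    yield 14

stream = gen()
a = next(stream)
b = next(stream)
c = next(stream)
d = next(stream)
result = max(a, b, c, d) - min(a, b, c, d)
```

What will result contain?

Step 1: Create generator and consume all values:
  a = next(stream) = 8
  b = next(stream) = 4
  c = next(stream) = 12
  d = next(stream) = 14
Step 2: max = 14, min = 4, result = 14 - 4 = 10.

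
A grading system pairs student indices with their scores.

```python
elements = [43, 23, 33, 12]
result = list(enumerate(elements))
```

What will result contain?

Step 1: enumerate pairs each element with its index:
  (0, 43)
  (1, 23)
  (2, 33)
  (3, 12)
Therefore result = [(0, 43), (1, 23), (2, 33), (3, 12)].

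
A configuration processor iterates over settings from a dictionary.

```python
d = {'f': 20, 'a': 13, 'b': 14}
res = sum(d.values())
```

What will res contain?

Step 1: d.values() = [20, 13, 14].
Step 2: sum = 47.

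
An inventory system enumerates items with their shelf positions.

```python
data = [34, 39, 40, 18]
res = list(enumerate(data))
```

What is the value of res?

Step 1: enumerate pairs each element with its index:
  (0, 34)
  (1, 39)
  (2, 40)
  (3, 18)
Therefore res = [(0, 34), (1, 39), (2, 40), (3, 18)].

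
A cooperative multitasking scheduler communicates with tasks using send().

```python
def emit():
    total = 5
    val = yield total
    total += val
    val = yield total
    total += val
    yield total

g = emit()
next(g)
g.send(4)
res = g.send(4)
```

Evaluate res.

Step 1: next() -> yield total=5.
Step 2: send(4) -> val=4, total = 5+4 = 9, yield 9.
Step 3: send(4) -> val=4, total = 9+4 = 13, yield 13.
Therefore res = 13.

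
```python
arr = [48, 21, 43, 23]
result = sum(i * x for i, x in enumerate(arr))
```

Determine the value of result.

Step 1: Compute i * x for each (i, x) in enumerate([48, 21, 43, 23]):
  i=0, x=48: 0*48 = 0
  i=1, x=21: 1*21 = 21
  i=2, x=43: 2*43 = 86
  i=3, x=23: 3*23 = 69
Step 2: sum = 0 + 21 + 86 + 69 = 176.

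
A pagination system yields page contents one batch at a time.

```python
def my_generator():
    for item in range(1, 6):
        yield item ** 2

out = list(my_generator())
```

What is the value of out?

Step 1: For each item in range(1, 6), yield item**2:
  item=1: yield 1**2 = 1
  item=2: yield 2**2 = 4
  item=3: yield 3**2 = 9
  item=4: yield 4**2 = 16
  item=5: yield 5**2 = 25
Therefore out = [1, 4, 9, 16, 25].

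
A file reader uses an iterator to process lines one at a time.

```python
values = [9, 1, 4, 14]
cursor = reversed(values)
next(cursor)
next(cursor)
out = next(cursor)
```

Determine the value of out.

Step 1: reversed([9, 1, 4, 14]) gives iterator: [14, 4, 1, 9].
Step 2: First next() = 14, second next() = 4.
Step 3: Third next() = 1.
Therefore out = 1.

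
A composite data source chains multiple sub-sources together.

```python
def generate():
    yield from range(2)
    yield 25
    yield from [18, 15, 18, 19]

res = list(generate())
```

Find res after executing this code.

Step 1: Trace yields in order:
  yield 0
  yield 1
  yield 25
  yield 18
  yield 15
  yield 18
  yield 19
Therefore res = [0, 1, 25, 18, 15, 18, 19].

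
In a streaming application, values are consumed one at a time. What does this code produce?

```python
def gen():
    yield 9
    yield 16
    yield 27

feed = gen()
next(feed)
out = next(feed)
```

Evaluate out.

Step 1: gen() creates a generator.
Step 2: next(feed) yields 9 (consumed and discarded).
Step 3: next(feed) yields 16, assigned to out.
Therefore out = 16.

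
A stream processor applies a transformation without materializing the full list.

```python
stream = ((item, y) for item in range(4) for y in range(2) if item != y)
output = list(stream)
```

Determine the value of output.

Step 1: Nested generator over range(4) x range(2) where item != y:
  (0, 0): excluded (item == y)
  (0, 1): included
  (1, 0): included
  (1, 1): excluded (item == y)
  (2, 0): included
  (2, 1): included
  (3, 0): included
  (3, 1): included
Therefore output = [(0, 1), (1, 0), (2, 0), (2, 1), (3, 0), (3, 1)].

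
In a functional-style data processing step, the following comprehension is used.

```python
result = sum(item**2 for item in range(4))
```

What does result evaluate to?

Step 1: Compute item**2 for each item in range(4):
  item=0: 0**2 = 0
  item=1: 1**2 = 1
  item=2: 2**2 = 4
  item=3: 3**2 = 9
Step 2: sum = 0 + 1 + 4 + 9 = 14.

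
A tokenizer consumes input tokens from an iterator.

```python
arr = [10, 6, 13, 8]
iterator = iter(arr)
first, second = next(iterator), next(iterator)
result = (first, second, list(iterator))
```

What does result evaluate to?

Step 1: Create iterator over [10, 6, 13, 8].
Step 2: first = 10, second = 6.
Step 3: Remaining elements: [13, 8].
Therefore result = (10, 6, [13, 8]).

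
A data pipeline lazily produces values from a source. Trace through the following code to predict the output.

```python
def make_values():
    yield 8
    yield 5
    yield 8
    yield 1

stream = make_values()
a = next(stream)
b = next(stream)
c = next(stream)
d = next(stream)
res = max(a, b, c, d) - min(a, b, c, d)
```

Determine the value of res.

Step 1: Create generator and consume all values:
  a = next(stream) = 8
  b = next(stream) = 5
  c = next(stream) = 8
  d = next(stream) = 1
Step 2: max = 8, min = 1, res = 8 - 1 = 7.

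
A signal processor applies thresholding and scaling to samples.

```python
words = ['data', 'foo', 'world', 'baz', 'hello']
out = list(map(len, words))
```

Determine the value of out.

Step 1: Map len() to each word:
  'data' -> 4
  'foo' -> 3
  'world' -> 5
  'baz' -> 3
  'hello' -> 5
Therefore out = [4, 3, 5, 3, 5].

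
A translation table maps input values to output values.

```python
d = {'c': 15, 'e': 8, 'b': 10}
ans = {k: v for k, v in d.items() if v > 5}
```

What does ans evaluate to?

Step 1: Filter items where value > 5:
  'c': 15 > 5: kept
  'e': 8 > 5: kept
  'b': 10 > 5: kept
Therefore ans = {'c': 15, 'e': 8, 'b': 10}.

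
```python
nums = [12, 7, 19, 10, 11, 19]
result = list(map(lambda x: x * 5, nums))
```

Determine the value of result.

Step 1: Apply lambda x: x * 5 to each element:
  12 -> 60
  7 -> 35
  19 -> 95
  10 -> 50
  11 -> 55
  19 -> 95
Therefore result = [60, 35, 95, 50, 55, 95].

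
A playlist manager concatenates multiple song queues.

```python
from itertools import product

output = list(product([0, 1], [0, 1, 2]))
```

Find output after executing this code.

Step 1: product([0, 1], [0, 1, 2]) gives all pairs:
  (0, 0)
  (0, 1)
  (0, 2)
  (1, 0)
  (1, 1)
  (1, 2)
Therefore output = [(0, 0), (0, 1), (0, 2), (1, 0), (1, 1), (1, 2)].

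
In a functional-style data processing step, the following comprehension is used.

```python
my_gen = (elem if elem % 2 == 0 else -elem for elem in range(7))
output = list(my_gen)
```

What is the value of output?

Step 1: For each elem in range(7), yield elem if even, else -elem:
  elem=0: even, yield 0
  elem=1: odd, yield -1
  elem=2: even, yield 2
  elem=3: odd, yield -3
  elem=4: even, yield 4
  elem=5: odd, yield -5
  elem=6: even, yield 6
Therefore output = [0, -1, 2, -3, 4, -5, 6].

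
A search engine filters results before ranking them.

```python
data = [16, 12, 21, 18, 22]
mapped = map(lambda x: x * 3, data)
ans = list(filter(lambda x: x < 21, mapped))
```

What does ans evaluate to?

Step 1: Map x * 3:
  16 -> 48
  12 -> 36
  21 -> 63
  18 -> 54
  22 -> 66
Step 2: Filter for < 21:
  48: removed
  36: removed
  63: removed
  54: removed
  66: removed
Therefore ans = [].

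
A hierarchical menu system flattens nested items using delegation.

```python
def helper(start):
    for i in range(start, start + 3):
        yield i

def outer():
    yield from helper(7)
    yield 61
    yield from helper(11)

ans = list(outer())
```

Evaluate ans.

Step 1: outer() delegates to helper(7):
  yield 7
  yield 8
  yield 9
Step 2: yield 61
Step 3: Delegates to helper(11):
  yield 11
  yield 12
  yield 13
Therefore ans = [7, 8, 9, 61, 11, 12, 13].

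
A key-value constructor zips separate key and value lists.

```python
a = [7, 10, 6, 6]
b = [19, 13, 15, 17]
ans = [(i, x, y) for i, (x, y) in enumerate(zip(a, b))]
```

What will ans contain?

Step 1: enumerate(zip(a, b)) gives index with paired elements:
  i=0: (7, 19)
  i=1: (10, 13)
  i=2: (6, 15)
  i=3: (6, 17)
Therefore ans = [(0, 7, 19), (1, 10, 13), (2, 6, 15), (3, 6, 17)].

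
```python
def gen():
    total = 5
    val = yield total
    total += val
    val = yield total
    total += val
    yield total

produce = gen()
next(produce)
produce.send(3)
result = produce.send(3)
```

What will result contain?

Step 1: next() -> yield total=5.
Step 2: send(3) -> val=3, total = 5+3 = 8, yield 8.
Step 3: send(3) -> val=3, total = 8+3 = 11, yield 11.
Therefore result = 11.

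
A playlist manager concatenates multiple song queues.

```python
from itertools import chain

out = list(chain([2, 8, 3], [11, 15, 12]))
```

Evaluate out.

Step 1: chain() concatenates iterables: [2, 8, 3] + [11, 15, 12].
Therefore out = [2, 8, 3, 11, 15, 12].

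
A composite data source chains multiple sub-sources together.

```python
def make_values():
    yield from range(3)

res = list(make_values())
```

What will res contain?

Step 1: yield from delegates to the iterable, yielding each element.
Step 2: Collected values: [0, 1, 2].
Therefore res = [0, 1, 2].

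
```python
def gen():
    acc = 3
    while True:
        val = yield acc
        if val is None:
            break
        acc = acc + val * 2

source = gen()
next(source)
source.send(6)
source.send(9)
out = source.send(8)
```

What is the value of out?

Step 1: next() -> yield acc=3.
Step 2: send(6) -> val=6, acc = 3 + 6*2 = 15, yield 15.
Step 3: send(9) -> val=9, acc = 15 + 9*2 = 33, yield 33.
Step 4: send(8) -> val=8, acc = 33 + 8*2 = 49, yield 49.
Therefore out = 49.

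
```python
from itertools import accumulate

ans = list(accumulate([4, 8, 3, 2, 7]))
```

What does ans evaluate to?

Step 1: accumulate computes running sums:
  + 4 = 4
  + 8 = 12
  + 3 = 15
  + 2 = 17
  + 7 = 24
Therefore ans = [4, 12, 15, 17, 24].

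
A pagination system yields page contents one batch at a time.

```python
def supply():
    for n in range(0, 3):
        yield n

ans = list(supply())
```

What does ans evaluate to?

Step 1: The generator yields each value from range(0, 3).
Step 2: list() consumes all yields: [0, 1, 2].
Therefore ans = [0, 1, 2].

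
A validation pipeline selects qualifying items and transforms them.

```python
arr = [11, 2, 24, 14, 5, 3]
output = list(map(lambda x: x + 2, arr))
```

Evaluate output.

Step 1: Apply lambda x: x + 2 to each element:
  11 -> 13
  2 -> 4
  24 -> 26
  14 -> 16
  5 -> 7
  3 -> 5
Therefore output = [13, 4, 26, 16, 7, 5].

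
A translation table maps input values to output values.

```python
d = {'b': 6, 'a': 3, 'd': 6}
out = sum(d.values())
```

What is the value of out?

Step 1: d.values() = [6, 3, 6].
Step 2: sum = 15.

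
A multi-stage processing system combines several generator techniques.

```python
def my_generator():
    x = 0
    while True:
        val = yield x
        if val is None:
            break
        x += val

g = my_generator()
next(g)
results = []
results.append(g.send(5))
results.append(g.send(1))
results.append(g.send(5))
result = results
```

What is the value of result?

Step 1: next(g) -> yield 0.
Step 2: send(5) -> x = 5, yield 5.
Step 3: send(1) -> x = 6, yield 6.
Step 4: send(5) -> x = 11, yield 11.
Therefore result = [5, 6, 11].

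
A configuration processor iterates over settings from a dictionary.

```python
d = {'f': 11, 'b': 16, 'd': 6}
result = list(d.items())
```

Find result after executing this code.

Step 1: d.items() returns (key, value) pairs in insertion order.
Therefore result = [('f', 11), ('b', 16), ('d', 6)].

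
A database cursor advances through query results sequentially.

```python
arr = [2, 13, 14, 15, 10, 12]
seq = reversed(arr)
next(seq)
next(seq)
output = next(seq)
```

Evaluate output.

Step 1: reversed([2, 13, 14, 15, 10, 12]) gives iterator: [12, 10, 15, 14, 13, 2].
Step 2: First next() = 12, second next() = 10.
Step 3: Third next() = 15.
Therefore output = 15.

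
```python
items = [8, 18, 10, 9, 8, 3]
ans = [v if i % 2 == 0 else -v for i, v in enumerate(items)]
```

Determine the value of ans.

Step 1: For each (i, v), keep v if i is even, negate if odd:
  i=0 (even): keep 8
  i=1 (odd): negate to -18
  i=2 (even): keep 10
  i=3 (odd): negate to -9
  i=4 (even): keep 8
  i=5 (odd): negate to -3
Therefore ans = [8, -18, 10, -9, 8, -3].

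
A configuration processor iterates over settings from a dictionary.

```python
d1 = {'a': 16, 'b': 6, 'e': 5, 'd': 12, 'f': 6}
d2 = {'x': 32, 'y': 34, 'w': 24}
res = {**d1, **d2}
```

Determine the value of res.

Step 1: Merge d1 and d2 (d2 values override on key conflicts).
Step 2: d1 has keys ['a', 'b', 'e', 'd', 'f'], d2 has keys ['x', 'y', 'w'].
Therefore res = {'a': 16, 'b': 6, 'e': 5, 'd': 12, 'f': 6, 'x': 32, 'y': 34, 'w': 24}.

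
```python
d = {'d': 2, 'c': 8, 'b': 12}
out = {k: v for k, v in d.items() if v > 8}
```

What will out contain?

Step 1: Filter items where value > 8:
  'd': 2 <= 8: removed
  'c': 8 <= 8: removed
  'b': 12 > 8: kept
Therefore out = {'b': 12}.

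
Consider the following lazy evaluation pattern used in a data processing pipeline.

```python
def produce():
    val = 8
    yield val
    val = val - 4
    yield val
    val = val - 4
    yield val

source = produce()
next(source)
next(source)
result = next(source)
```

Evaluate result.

Step 1: Trace through generator execution:
  Yield 1: val starts at 8, yield 8
  Yield 2: val = 8 - 4 = 4, yield 4
  Yield 3: val = 4 - 4 = 0, yield 0
Step 2: First next() gets 8, second next() gets the second value, third next() yields 0.
Therefore result = 0.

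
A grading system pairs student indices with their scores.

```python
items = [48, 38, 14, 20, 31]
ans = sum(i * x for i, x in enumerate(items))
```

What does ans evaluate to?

Step 1: Compute i * x for each (i, x) in enumerate([48, 38, 14, 20, 31]):
  i=0, x=48: 0*48 = 0
  i=1, x=38: 1*38 = 38
  i=2, x=14: 2*14 = 28
  i=3, x=20: 3*20 = 60
  i=4, x=31: 4*31 = 124
Step 2: sum = 0 + 38 + 28 + 60 + 124 = 250.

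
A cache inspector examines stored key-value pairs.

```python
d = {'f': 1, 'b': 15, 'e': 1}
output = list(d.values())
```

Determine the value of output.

Step 1: d.values() returns the dictionary values in insertion order.
Therefore output = [1, 15, 1].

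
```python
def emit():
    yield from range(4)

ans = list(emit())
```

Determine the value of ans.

Step 1: yield from delegates to the iterable, yielding each element.
Step 2: Collected values: [0, 1, 2, 3].
Therefore ans = [0, 1, 2, 3].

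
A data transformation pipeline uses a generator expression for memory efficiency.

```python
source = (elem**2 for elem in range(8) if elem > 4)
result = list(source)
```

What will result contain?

Step 1: For range(8), keep elem > 4, then square:
  elem=0: 0 <= 4, excluded
  elem=1: 1 <= 4, excluded
  elem=2: 2 <= 4, excluded
  elem=3: 3 <= 4, excluded
  elem=4: 4 <= 4, excluded
  elem=5: 5 > 4, yield 5**2 = 25
  elem=6: 6 > 4, yield 6**2 = 36
  elem=7: 7 > 4, yield 7**2 = 49
Therefore result = [25, 36, 49].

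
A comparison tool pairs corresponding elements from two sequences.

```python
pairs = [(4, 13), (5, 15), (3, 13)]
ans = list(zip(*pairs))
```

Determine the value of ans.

Step 1: zip(*pairs) transposes: unzips [(4, 13), (5, 15), (3, 13)] into separate sequences.
Step 2: First elements: (4, 5, 3), second elements: (13, 15, 13).
Therefore ans = [(4, 5, 3), (13, 15, 13)].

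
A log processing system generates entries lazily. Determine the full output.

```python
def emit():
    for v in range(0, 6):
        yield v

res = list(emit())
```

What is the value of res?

Step 1: The generator yields each value from range(0, 6).
Step 2: list() consumes all yields: [0, 1, 2, 3, 4, 5].
Therefore res = [0, 1, 2, 3, 4, 5].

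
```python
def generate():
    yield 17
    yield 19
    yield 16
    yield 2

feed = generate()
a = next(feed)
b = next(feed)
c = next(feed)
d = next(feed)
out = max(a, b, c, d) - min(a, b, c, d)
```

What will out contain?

Step 1: Create generator and consume all values:
  a = next(feed) = 17
  b = next(feed) = 19
  c = next(feed) = 16
  d = next(feed) = 2
Step 2: max = 19, min = 2, out = 19 - 2 = 17.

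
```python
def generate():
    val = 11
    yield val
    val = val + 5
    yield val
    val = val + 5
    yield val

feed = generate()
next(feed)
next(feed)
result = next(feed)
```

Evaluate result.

Step 1: Trace through generator execution:
  Yield 1: val starts at 11, yield 11
  Yield 2: val = 11 + 5 = 16, yield 16
  Yield 3: val = 16 + 5 = 21, yield 21
Step 2: First next() gets 11, second next() gets the second value, third next() yields 21.
Therefore result = 21.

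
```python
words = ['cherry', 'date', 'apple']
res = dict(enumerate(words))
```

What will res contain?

Step 1: enumerate pairs indices with words:
  0 -> 'cherry'
  1 -> 'date'
  2 -> 'apple'
Therefore res = {0: 'cherry', 1: 'date', 2: 'apple'}.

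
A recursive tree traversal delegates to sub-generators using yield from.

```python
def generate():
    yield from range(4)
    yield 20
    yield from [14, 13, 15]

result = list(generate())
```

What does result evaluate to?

Step 1: Trace yields in order:
  yield 0
  yield 1
  yield 2
  yield 3
  yield 20
  yield 14
  yield 13
  yield 15
Therefore result = [0, 1, 2, 3, 20, 14, 13, 15].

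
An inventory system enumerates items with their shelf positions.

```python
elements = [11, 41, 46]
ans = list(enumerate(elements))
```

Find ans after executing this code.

Step 1: enumerate pairs each element with its index:
  (0, 11)
  (1, 41)
  (2, 46)
Therefore ans = [(0, 11), (1, 41), (2, 46)].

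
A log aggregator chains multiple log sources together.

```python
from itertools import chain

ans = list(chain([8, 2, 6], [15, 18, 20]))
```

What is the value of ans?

Step 1: chain() concatenates iterables: [8, 2, 6] + [15, 18, 20].
Therefore ans = [8, 2, 6, 15, 18, 20].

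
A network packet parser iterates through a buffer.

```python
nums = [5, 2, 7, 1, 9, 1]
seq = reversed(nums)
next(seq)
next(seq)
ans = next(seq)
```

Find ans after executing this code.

Step 1: reversed([5, 2, 7, 1, 9, 1]) gives iterator: [1, 9, 1, 7, 2, 5].
Step 2: First next() = 1, second next() = 9.
Step 3: Third next() = 1.
Therefore ans = 1.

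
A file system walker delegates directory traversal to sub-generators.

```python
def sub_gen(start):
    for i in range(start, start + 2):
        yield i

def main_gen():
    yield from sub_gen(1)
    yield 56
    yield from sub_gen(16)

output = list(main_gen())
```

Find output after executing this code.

Step 1: main_gen() delegates to sub_gen(1):
  yield 1
  yield 2
Step 2: yield 56
Step 3: Delegates to sub_gen(16):
  yield 16
  yield 17
Therefore output = [1, 2, 56, 16, 17].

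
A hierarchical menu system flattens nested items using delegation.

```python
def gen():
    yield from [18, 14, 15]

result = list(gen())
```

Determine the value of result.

Step 1: yield from delegates to the iterable, yielding each element.
Step 2: Collected values: [18, 14, 15].
Therefore result = [18, 14, 15].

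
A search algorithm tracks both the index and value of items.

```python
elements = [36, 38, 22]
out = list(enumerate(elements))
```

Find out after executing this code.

Step 1: enumerate pairs each element with its index:
  (0, 36)
  (1, 38)
  (2, 22)
Therefore out = [(0, 36), (1, 38), (2, 22)].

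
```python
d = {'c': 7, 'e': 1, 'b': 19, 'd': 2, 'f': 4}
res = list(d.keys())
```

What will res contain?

Step 1: d.keys() returns the dictionary keys in insertion order.
Therefore res = ['c', 'e', 'b', 'd', 'f'].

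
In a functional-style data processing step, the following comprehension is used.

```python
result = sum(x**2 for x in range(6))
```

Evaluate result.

Step 1: Compute x**2 for each x in range(6):
  x=0: 0**2 = 0
  x=1: 1**2 = 1
  x=2: 2**2 = 4
  x=3: 3**2 = 9
  x=4: 4**2 = 16
  x=5: 5**2 = 25
Step 2: sum = 0 + 1 + 4 + 9 + 16 + 25 = 55.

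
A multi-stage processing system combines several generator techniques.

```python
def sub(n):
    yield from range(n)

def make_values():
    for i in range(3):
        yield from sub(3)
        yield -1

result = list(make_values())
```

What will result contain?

Step 1: For each i in range(3):
  i=0: yield from sub(3) -> [0, 1, 2], then yield -1
  i=1: yield from sub(3) -> [0, 1, 2], then yield -1
  i=2: yield from sub(3) -> [0, 1, 2], then yield -1
Therefore result = [0, 1, 2, -1, 0, 1, 2, -1, 0, 1, 2, -1].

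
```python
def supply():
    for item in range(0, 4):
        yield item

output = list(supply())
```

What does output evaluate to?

Step 1: The generator yields each value from range(0, 4).
Step 2: list() consumes all yields: [0, 1, 2, 3].
Therefore output = [0, 1, 2, 3].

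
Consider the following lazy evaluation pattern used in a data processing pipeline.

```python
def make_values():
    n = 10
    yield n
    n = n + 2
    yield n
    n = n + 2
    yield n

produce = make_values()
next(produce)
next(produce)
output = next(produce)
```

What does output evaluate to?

Step 1: Trace through generator execution:
  Yield 1: n starts at 10, yield 10
  Yield 2: n = 10 + 2 = 12, yield 12
  Yield 3: n = 12 + 2 = 14, yield 14
Step 2: First next() gets 10, second next() gets the second value, third next() yields 14.
Therefore output = 14.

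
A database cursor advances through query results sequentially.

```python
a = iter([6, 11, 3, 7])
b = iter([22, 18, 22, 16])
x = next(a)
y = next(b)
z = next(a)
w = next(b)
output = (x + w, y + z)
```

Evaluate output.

Step 1: a iterates [6, 11, 3, 7], b iterates [22, 18, 22, 16].
Step 2: x = next(a) = 6, y = next(b) = 22.
Step 3: z = next(a) = 11, w = next(b) = 18.
Step 4: output = (6 + 18, 22 + 11) = (24, 33).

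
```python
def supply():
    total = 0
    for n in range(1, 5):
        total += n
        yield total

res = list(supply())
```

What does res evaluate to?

Step 1: Generator accumulates running sum:
  n=1: total = 1, yield 1
  n=2: total = 3, yield 3
  n=3: total = 6, yield 6
  n=4: total = 10, yield 10
Therefore res = [1, 3, 6, 10].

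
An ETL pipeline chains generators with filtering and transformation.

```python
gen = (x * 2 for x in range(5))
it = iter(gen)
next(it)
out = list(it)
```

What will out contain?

Step 1: Generator produces [0, 2, 4, 6, 8].
Step 2: next(it) consumes first element (0).
Step 3: list(it) collects remaining: [2, 4, 6, 8].
Therefore out = [2, 4, 6, 8].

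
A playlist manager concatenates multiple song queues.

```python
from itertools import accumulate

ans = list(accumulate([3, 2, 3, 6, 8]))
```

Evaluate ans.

Step 1: accumulate computes running sums:
  + 3 = 3
  + 2 = 5
  + 3 = 8
  + 6 = 14
  + 8 = 22
Therefore ans = [3, 5, 8, 14, 22].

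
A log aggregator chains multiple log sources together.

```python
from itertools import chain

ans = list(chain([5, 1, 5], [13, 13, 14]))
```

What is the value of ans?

Step 1: chain() concatenates iterables: [5, 1, 5] + [13, 13, 14].
Therefore ans = [5, 1, 5, 13, 13, 14].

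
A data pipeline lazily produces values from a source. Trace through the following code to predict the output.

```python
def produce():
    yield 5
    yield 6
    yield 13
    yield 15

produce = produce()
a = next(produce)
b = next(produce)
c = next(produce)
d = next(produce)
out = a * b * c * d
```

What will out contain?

Step 1: Create generator and consume all values:
  a = next(produce) = 5
  b = next(produce) = 6
  c = next(produce) = 13
  d = next(produce) = 15
Step 2: out = 5 * 6 * 13 * 15 = 5850.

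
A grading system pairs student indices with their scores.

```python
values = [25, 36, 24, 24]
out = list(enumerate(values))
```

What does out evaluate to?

Step 1: enumerate pairs each element with its index:
  (0, 25)
  (1, 36)
  (2, 24)
  (3, 24)
Therefore out = [(0, 25), (1, 36), (2, 24), (3, 24)].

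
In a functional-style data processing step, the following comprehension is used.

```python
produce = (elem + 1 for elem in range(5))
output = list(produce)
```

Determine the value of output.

Step 1: For each elem in range(5), compute elem+1:
  elem=0: 0+1 = 1
  elem=1: 1+1 = 2
  elem=2: 2+1 = 3
  elem=3: 3+1 = 4
  elem=4: 4+1 = 5
Therefore output = [1, 2, 3, 4, 5].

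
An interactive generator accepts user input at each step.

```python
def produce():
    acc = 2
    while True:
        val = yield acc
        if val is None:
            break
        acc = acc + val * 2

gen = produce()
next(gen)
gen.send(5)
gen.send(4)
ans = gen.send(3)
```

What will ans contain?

Step 1: next() -> yield acc=2.
Step 2: send(5) -> val=5, acc = 2 + 5*2 = 12, yield 12.
Step 3: send(4) -> val=4, acc = 12 + 4*2 = 20, yield 20.
Step 4: send(3) -> val=3, acc = 20 + 3*2 = 26, yield 26.
Therefore ans = 26.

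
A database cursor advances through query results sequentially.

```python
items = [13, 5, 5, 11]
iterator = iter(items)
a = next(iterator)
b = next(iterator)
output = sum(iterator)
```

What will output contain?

Step 1: Create iterator over [13, 5, 5, 11].
Step 2: a = next() = 13, b = next() = 5.
Step 3: sum() of remaining [5, 11] = 16.
Therefore output = 16.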